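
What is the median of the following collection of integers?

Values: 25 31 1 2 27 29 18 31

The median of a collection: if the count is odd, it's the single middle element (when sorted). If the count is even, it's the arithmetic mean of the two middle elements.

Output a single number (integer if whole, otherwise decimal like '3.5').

Step 1: insert 25 -> lo=[25] (size 1, max 25) hi=[] (size 0) -> median=25
Step 2: insert 31 -> lo=[25] (size 1, max 25) hi=[31] (size 1, min 31) -> median=28
Step 3: insert 1 -> lo=[1, 25] (size 2, max 25) hi=[31] (size 1, min 31) -> median=25
Step 4: insert 2 -> lo=[1, 2] (size 2, max 2) hi=[25, 31] (size 2, min 25) -> median=13.5
Step 5: insert 27 -> lo=[1, 2, 25] (size 3, max 25) hi=[27, 31] (size 2, min 27) -> median=25
Step 6: insert 29 -> lo=[1, 2, 25] (size 3, max 25) hi=[27, 29, 31] (size 3, min 27) -> median=26
Step 7: insert 18 -> lo=[1, 2, 18, 25] (size 4, max 25) hi=[27, 29, 31] (size 3, min 27) -> median=25
Step 8: insert 31 -> lo=[1, 2, 18, 25] (size 4, max 25) hi=[27, 29, 31, 31] (size 4, min 27) -> median=26

Answer: 26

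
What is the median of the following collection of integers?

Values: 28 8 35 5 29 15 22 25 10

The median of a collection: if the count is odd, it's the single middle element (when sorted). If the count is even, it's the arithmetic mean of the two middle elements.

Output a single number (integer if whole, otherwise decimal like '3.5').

Answer: 22

Derivation:
Step 1: insert 28 -> lo=[28] (size 1, max 28) hi=[] (size 0) -> median=28
Step 2: insert 8 -> lo=[8] (size 1, max 8) hi=[28] (size 1, min 28) -> median=18
Step 3: insert 35 -> lo=[8, 28] (size 2, max 28) hi=[35] (size 1, min 35) -> median=28
Step 4: insert 5 -> lo=[5, 8] (size 2, max 8) hi=[28, 35] (size 2, min 28) -> median=18
Step 5: insert 29 -> lo=[5, 8, 28] (size 3, max 28) hi=[29, 35] (size 2, min 29) -> median=28
Step 6: insert 15 -> lo=[5, 8, 15] (size 3, max 15) hi=[28, 29, 35] (size 3, min 28) -> median=21.5
Step 7: insert 22 -> lo=[5, 8, 15, 22] (size 4, max 22) hi=[28, 29, 35] (size 3, min 28) -> median=22
Step 8: insert 25 -> lo=[5, 8, 15, 22] (size 4, max 22) hi=[25, 28, 29, 35] (size 4, min 25) -> median=23.5
Step 9: insert 10 -> lo=[5, 8, 10, 15, 22] (size 5, max 22) hi=[25, 28, 29, 35] (size 4, min 25) -> median=22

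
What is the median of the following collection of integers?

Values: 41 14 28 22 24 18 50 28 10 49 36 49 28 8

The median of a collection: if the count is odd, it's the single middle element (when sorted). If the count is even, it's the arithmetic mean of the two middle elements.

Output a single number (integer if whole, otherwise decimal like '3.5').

Answer: 28

Derivation:
Step 1: insert 41 -> lo=[41] (size 1, max 41) hi=[] (size 0) -> median=41
Step 2: insert 14 -> lo=[14] (size 1, max 14) hi=[41] (size 1, min 41) -> median=27.5
Step 3: insert 28 -> lo=[14, 28] (size 2, max 28) hi=[41] (size 1, min 41) -> median=28
Step 4: insert 22 -> lo=[14, 22] (size 2, max 22) hi=[28, 41] (size 2, min 28) -> median=25
Step 5: insert 24 -> lo=[14, 22, 24] (size 3, max 24) hi=[28, 41] (size 2, min 28) -> median=24
Step 6: insert 18 -> lo=[14, 18, 22] (size 3, max 22) hi=[24, 28, 41] (size 3, min 24) -> median=23
Step 7: insert 50 -> lo=[14, 18, 22, 24] (size 4, max 24) hi=[28, 41, 50] (size 3, min 28) -> median=24
Step 8: insert 28 -> lo=[14, 18, 22, 24] (size 4, max 24) hi=[28, 28, 41, 50] (size 4, min 28) -> median=26
Step 9: insert 10 -> lo=[10, 14, 18, 22, 24] (size 5, max 24) hi=[28, 28, 41, 50] (size 4, min 28) -> median=24
Step 10: insert 49 -> lo=[10, 14, 18, 22, 24] (size 5, max 24) hi=[28, 28, 41, 49, 50] (size 5, min 28) -> median=26
Step 11: insert 36 -> lo=[10, 14, 18, 22, 24, 28] (size 6, max 28) hi=[28, 36, 41, 49, 50] (size 5, min 28) -> median=28
Step 12: insert 49 -> lo=[10, 14, 18, 22, 24, 28] (size 6, max 28) hi=[28, 36, 41, 49, 49, 50] (size 6, min 28) -> median=28
Step 13: insert 28 -> lo=[10, 14, 18, 22, 24, 28, 28] (size 7, max 28) hi=[28, 36, 41, 49, 49, 50] (size 6, min 28) -> median=28
Step 14: insert 8 -> lo=[8, 10, 14, 18, 22, 24, 28] (size 7, max 28) hi=[28, 28, 36, 41, 49, 49, 50] (size 7, min 28) -> median=28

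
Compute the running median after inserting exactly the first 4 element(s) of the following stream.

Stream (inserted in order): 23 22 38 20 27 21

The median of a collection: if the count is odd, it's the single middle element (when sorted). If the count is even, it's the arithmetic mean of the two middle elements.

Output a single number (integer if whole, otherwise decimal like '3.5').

Step 1: insert 23 -> lo=[23] (size 1, max 23) hi=[] (size 0) -> median=23
Step 2: insert 22 -> lo=[22] (size 1, max 22) hi=[23] (size 1, min 23) -> median=22.5
Step 3: insert 38 -> lo=[22, 23] (size 2, max 23) hi=[38] (size 1, min 38) -> median=23
Step 4: insert 20 -> lo=[20, 22] (size 2, max 22) hi=[23, 38] (size 2, min 23) -> median=22.5

Answer: 22.5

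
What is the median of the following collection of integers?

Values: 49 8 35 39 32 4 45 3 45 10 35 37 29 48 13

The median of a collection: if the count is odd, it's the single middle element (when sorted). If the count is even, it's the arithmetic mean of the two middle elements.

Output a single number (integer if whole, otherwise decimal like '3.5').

Answer: 35

Derivation:
Step 1: insert 49 -> lo=[49] (size 1, max 49) hi=[] (size 0) -> median=49
Step 2: insert 8 -> lo=[8] (size 1, max 8) hi=[49] (size 1, min 49) -> median=28.5
Step 3: insert 35 -> lo=[8, 35] (size 2, max 35) hi=[49] (size 1, min 49) -> median=35
Step 4: insert 39 -> lo=[8, 35] (size 2, max 35) hi=[39, 49] (size 2, min 39) -> median=37
Step 5: insert 32 -> lo=[8, 32, 35] (size 3, max 35) hi=[39, 49] (size 2, min 39) -> median=35
Step 6: insert 4 -> lo=[4, 8, 32] (size 3, max 32) hi=[35, 39, 49] (size 3, min 35) -> median=33.5
Step 7: insert 45 -> lo=[4, 8, 32, 35] (size 4, max 35) hi=[39, 45, 49] (size 3, min 39) -> median=35
Step 8: insert 3 -> lo=[3, 4, 8, 32] (size 4, max 32) hi=[35, 39, 45, 49] (size 4, min 35) -> median=33.5
Step 9: insert 45 -> lo=[3, 4, 8, 32, 35] (size 5, max 35) hi=[39, 45, 45, 49] (size 4, min 39) -> median=35
Step 10: insert 10 -> lo=[3, 4, 8, 10, 32] (size 5, max 32) hi=[35, 39, 45, 45, 49] (size 5, min 35) -> median=33.5
Step 11: insert 35 -> lo=[3, 4, 8, 10, 32, 35] (size 6, max 35) hi=[35, 39, 45, 45, 49] (size 5, min 35) -> median=35
Step 12: insert 37 -> lo=[3, 4, 8, 10, 32, 35] (size 6, max 35) hi=[35, 37, 39, 45, 45, 49] (size 6, min 35) -> median=35
Step 13: insert 29 -> lo=[3, 4, 8, 10, 29, 32, 35] (size 7, max 35) hi=[35, 37, 39, 45, 45, 49] (size 6, min 35) -> median=35
Step 14: insert 48 -> lo=[3, 4, 8, 10, 29, 32, 35] (size 7, max 35) hi=[35, 37, 39, 45, 45, 48, 49] (size 7, min 35) -> median=35
Step 15: insert 13 -> lo=[3, 4, 8, 10, 13, 29, 32, 35] (size 8, max 35) hi=[35, 37, 39, 45, 45, 48, 49] (size 7, min 35) -> median=35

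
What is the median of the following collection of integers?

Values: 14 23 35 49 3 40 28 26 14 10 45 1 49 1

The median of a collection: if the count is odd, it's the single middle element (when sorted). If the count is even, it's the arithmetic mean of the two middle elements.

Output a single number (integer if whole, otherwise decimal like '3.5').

Step 1: insert 14 -> lo=[14] (size 1, max 14) hi=[] (size 0) -> median=14
Step 2: insert 23 -> lo=[14] (size 1, max 14) hi=[23] (size 1, min 23) -> median=18.5
Step 3: insert 35 -> lo=[14, 23] (size 2, max 23) hi=[35] (size 1, min 35) -> median=23
Step 4: insert 49 -> lo=[14, 23] (size 2, max 23) hi=[35, 49] (size 2, min 35) -> median=29
Step 5: insert 3 -> lo=[3, 14, 23] (size 3, max 23) hi=[35, 49] (size 2, min 35) -> median=23
Step 6: insert 40 -> lo=[3, 14, 23] (size 3, max 23) hi=[35, 40, 49] (size 3, min 35) -> median=29
Step 7: insert 28 -> lo=[3, 14, 23, 28] (size 4, max 28) hi=[35, 40, 49] (size 3, min 35) -> median=28
Step 8: insert 26 -> lo=[3, 14, 23, 26] (size 4, max 26) hi=[28, 35, 40, 49] (size 4, min 28) -> median=27
Step 9: insert 14 -> lo=[3, 14, 14, 23, 26] (size 5, max 26) hi=[28, 35, 40, 49] (size 4, min 28) -> median=26
Step 10: insert 10 -> lo=[3, 10, 14, 14, 23] (size 5, max 23) hi=[26, 28, 35, 40, 49] (size 5, min 26) -> median=24.5
Step 11: insert 45 -> lo=[3, 10, 14, 14, 23, 26] (size 6, max 26) hi=[28, 35, 40, 45, 49] (size 5, min 28) -> median=26
Step 12: insert 1 -> lo=[1, 3, 10, 14, 14, 23] (size 6, max 23) hi=[26, 28, 35, 40, 45, 49] (size 6, min 26) -> median=24.5
Step 13: insert 49 -> lo=[1, 3, 10, 14, 14, 23, 26] (size 7, max 26) hi=[28, 35, 40, 45, 49, 49] (size 6, min 28) -> median=26
Step 14: insert 1 -> lo=[1, 1, 3, 10, 14, 14, 23] (size 7, max 23) hi=[26, 28, 35, 40, 45, 49, 49] (size 7, min 26) -> median=24.5

Answer: 24.5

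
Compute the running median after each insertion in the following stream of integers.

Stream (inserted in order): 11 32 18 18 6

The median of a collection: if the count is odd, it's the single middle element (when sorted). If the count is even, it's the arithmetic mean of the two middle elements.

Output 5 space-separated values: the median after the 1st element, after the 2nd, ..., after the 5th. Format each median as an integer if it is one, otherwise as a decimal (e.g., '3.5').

Answer: 11 21.5 18 18 18

Derivation:
Step 1: insert 11 -> lo=[11] (size 1, max 11) hi=[] (size 0) -> median=11
Step 2: insert 32 -> lo=[11] (size 1, max 11) hi=[32] (size 1, min 32) -> median=21.5
Step 3: insert 18 -> lo=[11, 18] (size 2, max 18) hi=[32] (size 1, min 32) -> median=18
Step 4: insert 18 -> lo=[11, 18] (size 2, max 18) hi=[18, 32] (size 2, min 18) -> median=18
Step 5: insert 6 -> lo=[6, 11, 18] (size 3, max 18) hi=[18, 32] (size 2, min 18) -> median=18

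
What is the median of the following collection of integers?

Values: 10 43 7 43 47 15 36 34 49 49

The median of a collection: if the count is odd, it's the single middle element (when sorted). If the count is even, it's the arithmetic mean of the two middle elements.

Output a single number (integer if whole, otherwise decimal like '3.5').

Answer: 39.5

Derivation:
Step 1: insert 10 -> lo=[10] (size 1, max 10) hi=[] (size 0) -> median=10
Step 2: insert 43 -> lo=[10] (size 1, max 10) hi=[43] (size 1, min 43) -> median=26.5
Step 3: insert 7 -> lo=[7, 10] (size 2, max 10) hi=[43] (size 1, min 43) -> median=10
Step 4: insert 43 -> lo=[7, 10] (size 2, max 10) hi=[43, 43] (size 2, min 43) -> median=26.5
Step 5: insert 47 -> lo=[7, 10, 43] (size 3, max 43) hi=[43, 47] (size 2, min 43) -> median=43
Step 6: insert 15 -> lo=[7, 10, 15] (size 3, max 15) hi=[43, 43, 47] (size 3, min 43) -> median=29
Step 7: insert 36 -> lo=[7, 10, 15, 36] (size 4, max 36) hi=[43, 43, 47] (size 3, min 43) -> median=36
Step 8: insert 34 -> lo=[7, 10, 15, 34] (size 4, max 34) hi=[36, 43, 43, 47] (size 4, min 36) -> median=35
Step 9: insert 49 -> lo=[7, 10, 15, 34, 36] (size 5, max 36) hi=[43, 43, 47, 49] (size 4, min 43) -> median=36
Step 10: insert 49 -> lo=[7, 10, 15, 34, 36] (size 5, max 36) hi=[43, 43, 47, 49, 49] (size 5, min 43) -> median=39.5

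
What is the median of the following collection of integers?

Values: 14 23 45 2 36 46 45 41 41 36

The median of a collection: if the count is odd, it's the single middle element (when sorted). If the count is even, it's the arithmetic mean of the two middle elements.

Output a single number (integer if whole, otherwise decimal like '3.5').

Step 1: insert 14 -> lo=[14] (size 1, max 14) hi=[] (size 0) -> median=14
Step 2: insert 23 -> lo=[14] (size 1, max 14) hi=[23] (size 1, min 23) -> median=18.5
Step 3: insert 45 -> lo=[14, 23] (size 2, max 23) hi=[45] (size 1, min 45) -> median=23
Step 4: insert 2 -> lo=[2, 14] (size 2, max 14) hi=[23, 45] (size 2, min 23) -> median=18.5
Step 5: insert 36 -> lo=[2, 14, 23] (size 3, max 23) hi=[36, 45] (size 2, min 36) -> median=23
Step 6: insert 46 -> lo=[2, 14, 23] (size 3, max 23) hi=[36, 45, 46] (size 3, min 36) -> median=29.5
Step 7: insert 45 -> lo=[2, 14, 23, 36] (size 4, max 36) hi=[45, 45, 46] (size 3, min 45) -> median=36
Step 8: insert 41 -> lo=[2, 14, 23, 36] (size 4, max 36) hi=[41, 45, 45, 46] (size 4, min 41) -> median=38.5
Step 9: insert 41 -> lo=[2, 14, 23, 36, 41] (size 5, max 41) hi=[41, 45, 45, 46] (size 4, min 41) -> median=41
Step 10: insert 36 -> lo=[2, 14, 23, 36, 36] (size 5, max 36) hi=[41, 41, 45, 45, 46] (size 5, min 41) -> median=38.5

Answer: 38.5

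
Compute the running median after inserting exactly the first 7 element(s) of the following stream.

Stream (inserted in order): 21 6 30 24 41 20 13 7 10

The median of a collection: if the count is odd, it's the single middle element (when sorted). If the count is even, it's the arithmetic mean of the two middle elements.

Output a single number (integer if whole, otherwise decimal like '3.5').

Step 1: insert 21 -> lo=[21] (size 1, max 21) hi=[] (size 0) -> median=21
Step 2: insert 6 -> lo=[6] (size 1, max 6) hi=[21] (size 1, min 21) -> median=13.5
Step 3: insert 30 -> lo=[6, 21] (size 2, max 21) hi=[30] (size 1, min 30) -> median=21
Step 4: insert 24 -> lo=[6, 21] (size 2, max 21) hi=[24, 30] (size 2, min 24) -> median=22.5
Step 5: insert 41 -> lo=[6, 21, 24] (size 3, max 24) hi=[30, 41] (size 2, min 30) -> median=24
Step 6: insert 20 -> lo=[6, 20, 21] (size 3, max 21) hi=[24, 30, 41] (size 3, min 24) -> median=22.5
Step 7: insert 13 -> lo=[6, 13, 20, 21] (size 4, max 21) hi=[24, 30, 41] (size 3, min 24) -> median=21

Answer: 21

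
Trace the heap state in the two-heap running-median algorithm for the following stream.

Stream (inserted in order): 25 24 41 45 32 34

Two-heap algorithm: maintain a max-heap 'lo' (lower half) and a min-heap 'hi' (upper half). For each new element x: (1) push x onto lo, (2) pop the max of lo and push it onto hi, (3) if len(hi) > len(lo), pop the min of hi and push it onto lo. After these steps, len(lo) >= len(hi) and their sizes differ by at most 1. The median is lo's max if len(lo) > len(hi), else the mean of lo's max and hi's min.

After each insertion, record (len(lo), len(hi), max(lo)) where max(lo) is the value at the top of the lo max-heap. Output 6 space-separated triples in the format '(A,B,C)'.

Step 1: insert 25 -> lo=[25] hi=[] -> (len(lo)=1, len(hi)=0, max(lo)=25)
Step 2: insert 24 -> lo=[24] hi=[25] -> (len(lo)=1, len(hi)=1, max(lo)=24)
Step 3: insert 41 -> lo=[24, 25] hi=[41] -> (len(lo)=2, len(hi)=1, max(lo)=25)
Step 4: insert 45 -> lo=[24, 25] hi=[41, 45] -> (len(lo)=2, len(hi)=2, max(lo)=25)
Step 5: insert 32 -> lo=[24, 25, 32] hi=[41, 45] -> (len(lo)=3, len(hi)=2, max(lo)=32)
Step 6: insert 34 -> lo=[24, 25, 32] hi=[34, 41, 45] -> (len(lo)=3, len(hi)=3, max(lo)=32)

Answer: (1,0,25) (1,1,24) (2,1,25) (2,2,25) (3,2,32) (3,3,32)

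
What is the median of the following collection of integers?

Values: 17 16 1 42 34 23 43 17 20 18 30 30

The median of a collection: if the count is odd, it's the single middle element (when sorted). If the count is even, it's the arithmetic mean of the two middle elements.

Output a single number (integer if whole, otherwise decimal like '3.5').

Step 1: insert 17 -> lo=[17] (size 1, max 17) hi=[] (size 0) -> median=17
Step 2: insert 16 -> lo=[16] (size 1, max 16) hi=[17] (size 1, min 17) -> median=16.5
Step 3: insert 1 -> lo=[1, 16] (size 2, max 16) hi=[17] (size 1, min 17) -> median=16
Step 4: insert 42 -> lo=[1, 16] (size 2, max 16) hi=[17, 42] (size 2, min 17) -> median=16.5
Step 5: insert 34 -> lo=[1, 16, 17] (size 3, max 17) hi=[34, 42] (size 2, min 34) -> median=17
Step 6: insert 23 -> lo=[1, 16, 17] (size 3, max 17) hi=[23, 34, 42] (size 3, min 23) -> median=20
Step 7: insert 43 -> lo=[1, 16, 17, 23] (size 4, max 23) hi=[34, 42, 43] (size 3, min 34) -> median=23
Step 8: insert 17 -> lo=[1, 16, 17, 17] (size 4, max 17) hi=[23, 34, 42, 43] (size 4, min 23) -> median=20
Step 9: insert 20 -> lo=[1, 16, 17, 17, 20] (size 5, max 20) hi=[23, 34, 42, 43] (size 4, min 23) -> median=20
Step 10: insert 18 -> lo=[1, 16, 17, 17, 18] (size 5, max 18) hi=[20, 23, 34, 42, 43] (size 5, min 20) -> median=19
Step 11: insert 30 -> lo=[1, 16, 17, 17, 18, 20] (size 6, max 20) hi=[23, 30, 34, 42, 43] (size 5, min 23) -> median=20
Step 12: insert 30 -> lo=[1, 16, 17, 17, 18, 20] (size 6, max 20) hi=[23, 30, 30, 34, 42, 43] (size 6, min 23) -> median=21.5

Answer: 21.5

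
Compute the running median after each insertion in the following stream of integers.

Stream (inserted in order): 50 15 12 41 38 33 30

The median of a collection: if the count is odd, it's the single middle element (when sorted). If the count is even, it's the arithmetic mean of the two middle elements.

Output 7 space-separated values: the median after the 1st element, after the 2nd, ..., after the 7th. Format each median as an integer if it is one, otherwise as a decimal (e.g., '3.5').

Answer: 50 32.5 15 28 38 35.5 33

Derivation:
Step 1: insert 50 -> lo=[50] (size 1, max 50) hi=[] (size 0) -> median=50
Step 2: insert 15 -> lo=[15] (size 1, max 15) hi=[50] (size 1, min 50) -> median=32.5
Step 3: insert 12 -> lo=[12, 15] (size 2, max 15) hi=[50] (size 1, min 50) -> median=15
Step 4: insert 41 -> lo=[12, 15] (size 2, max 15) hi=[41, 50] (size 2, min 41) -> median=28
Step 5: insert 38 -> lo=[12, 15, 38] (size 3, max 38) hi=[41, 50] (size 2, min 41) -> median=38
Step 6: insert 33 -> lo=[12, 15, 33] (size 3, max 33) hi=[38, 41, 50] (size 3, min 38) -> median=35.5
Step 7: insert 30 -> lo=[12, 15, 30, 33] (size 4, max 33) hi=[38, 41, 50] (size 3, min 38) -> median=33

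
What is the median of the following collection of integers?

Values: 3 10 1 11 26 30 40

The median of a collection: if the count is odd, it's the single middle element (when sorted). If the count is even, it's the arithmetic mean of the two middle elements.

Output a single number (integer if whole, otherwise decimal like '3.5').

Answer: 11

Derivation:
Step 1: insert 3 -> lo=[3] (size 1, max 3) hi=[] (size 0) -> median=3
Step 2: insert 10 -> lo=[3] (size 1, max 3) hi=[10] (size 1, min 10) -> median=6.5
Step 3: insert 1 -> lo=[1, 3] (size 2, max 3) hi=[10] (size 1, min 10) -> median=3
Step 4: insert 11 -> lo=[1, 3] (size 2, max 3) hi=[10, 11] (size 2, min 10) -> median=6.5
Step 5: insert 26 -> lo=[1, 3, 10] (size 3, max 10) hi=[11, 26] (size 2, min 11) -> median=10
Step 6: insert 30 -> lo=[1, 3, 10] (size 3, max 10) hi=[11, 26, 30] (size 3, min 11) -> median=10.5
Step 7: insert 40 -> lo=[1, 3, 10, 11] (size 4, max 11) hi=[26, 30, 40] (size 3, min 26) -> median=11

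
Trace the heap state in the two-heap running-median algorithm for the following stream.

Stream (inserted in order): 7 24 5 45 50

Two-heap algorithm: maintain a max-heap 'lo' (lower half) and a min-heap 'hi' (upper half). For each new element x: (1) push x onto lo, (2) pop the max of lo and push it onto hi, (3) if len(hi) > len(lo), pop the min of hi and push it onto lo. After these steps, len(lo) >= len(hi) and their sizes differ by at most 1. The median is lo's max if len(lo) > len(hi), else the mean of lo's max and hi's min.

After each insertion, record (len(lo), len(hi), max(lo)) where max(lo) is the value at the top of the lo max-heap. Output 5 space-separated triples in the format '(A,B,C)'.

Step 1: insert 7 -> lo=[7] hi=[] -> (len(lo)=1, len(hi)=0, max(lo)=7)
Step 2: insert 24 -> lo=[7] hi=[24] -> (len(lo)=1, len(hi)=1, max(lo)=7)
Step 3: insert 5 -> lo=[5, 7] hi=[24] -> (len(lo)=2, len(hi)=1, max(lo)=7)
Step 4: insert 45 -> lo=[5, 7] hi=[24, 45] -> (len(lo)=2, len(hi)=2, max(lo)=7)
Step 5: insert 50 -> lo=[5, 7, 24] hi=[45, 50] -> (len(lo)=3, len(hi)=2, max(lo)=24)

Answer: (1,0,7) (1,1,7) (2,1,7) (2,2,7) (3,2,24)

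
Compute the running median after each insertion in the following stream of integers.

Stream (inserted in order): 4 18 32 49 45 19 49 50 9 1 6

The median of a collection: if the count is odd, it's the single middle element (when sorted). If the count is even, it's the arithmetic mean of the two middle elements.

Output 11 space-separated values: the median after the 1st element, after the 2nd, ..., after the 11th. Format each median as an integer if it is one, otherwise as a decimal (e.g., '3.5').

Answer: 4 11 18 25 32 25.5 32 38.5 32 25.5 19

Derivation:
Step 1: insert 4 -> lo=[4] (size 1, max 4) hi=[] (size 0) -> median=4
Step 2: insert 18 -> lo=[4] (size 1, max 4) hi=[18] (size 1, min 18) -> median=11
Step 3: insert 32 -> lo=[4, 18] (size 2, max 18) hi=[32] (size 1, min 32) -> median=18
Step 4: insert 49 -> lo=[4, 18] (size 2, max 18) hi=[32, 49] (size 2, min 32) -> median=25
Step 5: insert 45 -> lo=[4, 18, 32] (size 3, max 32) hi=[45, 49] (size 2, min 45) -> median=32
Step 6: insert 19 -> lo=[4, 18, 19] (size 3, max 19) hi=[32, 45, 49] (size 3, min 32) -> median=25.5
Step 7: insert 49 -> lo=[4, 18, 19, 32] (size 4, max 32) hi=[45, 49, 49] (size 3, min 45) -> median=32
Step 8: insert 50 -> lo=[4, 18, 19, 32] (size 4, max 32) hi=[45, 49, 49, 50] (size 4, min 45) -> median=38.5
Step 9: insert 9 -> lo=[4, 9, 18, 19, 32] (size 5, max 32) hi=[45, 49, 49, 50] (size 4, min 45) -> median=32
Step 10: insert 1 -> lo=[1, 4, 9, 18, 19] (size 5, max 19) hi=[32, 45, 49, 49, 50] (size 5, min 32) -> median=25.5
Step 11: insert 6 -> lo=[1, 4, 6, 9, 18, 19] (size 6, max 19) hi=[32, 45, 49, 49, 50] (size 5, min 32) -> median=19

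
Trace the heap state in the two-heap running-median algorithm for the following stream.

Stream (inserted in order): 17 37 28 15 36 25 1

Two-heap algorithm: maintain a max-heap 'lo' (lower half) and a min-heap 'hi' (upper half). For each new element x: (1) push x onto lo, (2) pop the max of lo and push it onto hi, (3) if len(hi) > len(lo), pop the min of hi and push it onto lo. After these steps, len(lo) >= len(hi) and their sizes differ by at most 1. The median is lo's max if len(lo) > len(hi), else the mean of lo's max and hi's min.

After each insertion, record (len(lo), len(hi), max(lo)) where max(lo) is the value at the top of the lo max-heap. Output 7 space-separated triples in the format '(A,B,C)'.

Answer: (1,0,17) (1,1,17) (2,1,28) (2,2,17) (3,2,28) (3,3,25) (4,3,25)

Derivation:
Step 1: insert 17 -> lo=[17] hi=[] -> (len(lo)=1, len(hi)=0, max(lo)=17)
Step 2: insert 37 -> lo=[17] hi=[37] -> (len(lo)=1, len(hi)=1, max(lo)=17)
Step 3: insert 28 -> lo=[17, 28] hi=[37] -> (len(lo)=2, len(hi)=1, max(lo)=28)
Step 4: insert 15 -> lo=[15, 17] hi=[28, 37] -> (len(lo)=2, len(hi)=2, max(lo)=17)
Step 5: insert 36 -> lo=[15, 17, 28] hi=[36, 37] -> (len(lo)=3, len(hi)=2, max(lo)=28)
Step 6: insert 25 -> lo=[15, 17, 25] hi=[28, 36, 37] -> (len(lo)=3, len(hi)=3, max(lo)=25)
Step 7: insert 1 -> lo=[1, 15, 17, 25] hi=[28, 36, 37] -> (len(lo)=4, len(hi)=3, max(lo)=25)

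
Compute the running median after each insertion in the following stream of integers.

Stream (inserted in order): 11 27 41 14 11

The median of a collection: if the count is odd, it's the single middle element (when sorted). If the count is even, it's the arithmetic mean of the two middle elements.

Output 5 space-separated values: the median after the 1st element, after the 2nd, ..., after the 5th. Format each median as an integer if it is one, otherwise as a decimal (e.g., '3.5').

Answer: 11 19 27 20.5 14

Derivation:
Step 1: insert 11 -> lo=[11] (size 1, max 11) hi=[] (size 0) -> median=11
Step 2: insert 27 -> lo=[11] (size 1, max 11) hi=[27] (size 1, min 27) -> median=19
Step 3: insert 41 -> lo=[11, 27] (size 2, max 27) hi=[41] (size 1, min 41) -> median=27
Step 4: insert 14 -> lo=[11, 14] (size 2, max 14) hi=[27, 41] (size 2, min 27) -> median=20.5
Step 5: insert 11 -> lo=[11, 11, 14] (size 3, max 14) hi=[27, 41] (size 2, min 27) -> median=14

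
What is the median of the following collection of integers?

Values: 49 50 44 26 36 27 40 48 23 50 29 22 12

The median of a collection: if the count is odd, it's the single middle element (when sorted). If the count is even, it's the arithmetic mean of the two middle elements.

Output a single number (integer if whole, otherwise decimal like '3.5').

Answer: 36

Derivation:
Step 1: insert 49 -> lo=[49] (size 1, max 49) hi=[] (size 0) -> median=49
Step 2: insert 50 -> lo=[49] (size 1, max 49) hi=[50] (size 1, min 50) -> median=49.5
Step 3: insert 44 -> lo=[44, 49] (size 2, max 49) hi=[50] (size 1, min 50) -> median=49
Step 4: insert 26 -> lo=[26, 44] (size 2, max 44) hi=[49, 50] (size 2, min 49) -> median=46.5
Step 5: insert 36 -> lo=[26, 36, 44] (size 3, max 44) hi=[49, 50] (size 2, min 49) -> median=44
Step 6: insert 27 -> lo=[26, 27, 36] (size 3, max 36) hi=[44, 49, 50] (size 3, min 44) -> median=40
Step 7: insert 40 -> lo=[26, 27, 36, 40] (size 4, max 40) hi=[44, 49, 50] (size 3, min 44) -> median=40
Step 8: insert 48 -> lo=[26, 27, 36, 40] (size 4, max 40) hi=[44, 48, 49, 50] (size 4, min 44) -> median=42
Step 9: insert 23 -> lo=[23, 26, 27, 36, 40] (size 5, max 40) hi=[44, 48, 49, 50] (size 4, min 44) -> median=40
Step 10: insert 50 -> lo=[23, 26, 27, 36, 40] (size 5, max 40) hi=[44, 48, 49, 50, 50] (size 5, min 44) -> median=42
Step 11: insert 29 -> lo=[23, 26, 27, 29, 36, 40] (size 6, max 40) hi=[44, 48, 49, 50, 50] (size 5, min 44) -> median=40
Step 12: insert 22 -> lo=[22, 23, 26, 27, 29, 36] (size 6, max 36) hi=[40, 44, 48, 49, 50, 50] (size 6, min 40) -> median=38
Step 13: insert 12 -> lo=[12, 22, 23, 26, 27, 29, 36] (size 7, max 36) hi=[40, 44, 48, 49, 50, 50] (size 6, min 40) -> median=36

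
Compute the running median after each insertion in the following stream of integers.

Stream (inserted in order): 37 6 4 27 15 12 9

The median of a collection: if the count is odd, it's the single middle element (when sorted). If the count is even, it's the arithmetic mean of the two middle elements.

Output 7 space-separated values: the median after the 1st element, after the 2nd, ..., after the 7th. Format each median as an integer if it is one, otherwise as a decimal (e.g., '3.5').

Answer: 37 21.5 6 16.5 15 13.5 12

Derivation:
Step 1: insert 37 -> lo=[37] (size 1, max 37) hi=[] (size 0) -> median=37
Step 2: insert 6 -> lo=[6] (size 1, max 6) hi=[37] (size 1, min 37) -> median=21.5
Step 3: insert 4 -> lo=[4, 6] (size 2, max 6) hi=[37] (size 1, min 37) -> median=6
Step 4: insert 27 -> lo=[4, 6] (size 2, max 6) hi=[27, 37] (size 2, min 27) -> median=16.5
Step 5: insert 15 -> lo=[4, 6, 15] (size 3, max 15) hi=[27, 37] (size 2, min 27) -> median=15
Step 6: insert 12 -> lo=[4, 6, 12] (size 3, max 12) hi=[15, 27, 37] (size 3, min 15) -> median=13.5
Step 7: insert 9 -> lo=[4, 6, 9, 12] (size 4, max 12) hi=[15, 27, 37] (size 3, min 15) -> median=12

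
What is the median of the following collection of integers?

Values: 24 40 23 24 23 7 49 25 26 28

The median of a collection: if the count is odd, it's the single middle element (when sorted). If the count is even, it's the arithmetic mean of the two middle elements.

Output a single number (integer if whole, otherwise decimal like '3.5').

Answer: 24.5

Derivation:
Step 1: insert 24 -> lo=[24] (size 1, max 24) hi=[] (size 0) -> median=24
Step 2: insert 40 -> lo=[24] (size 1, max 24) hi=[40] (size 1, min 40) -> median=32
Step 3: insert 23 -> lo=[23, 24] (size 2, max 24) hi=[40] (size 1, min 40) -> median=24
Step 4: insert 24 -> lo=[23, 24] (size 2, max 24) hi=[24, 40] (size 2, min 24) -> median=24
Step 5: insert 23 -> lo=[23, 23, 24] (size 3, max 24) hi=[24, 40] (size 2, min 24) -> median=24
Step 6: insert 7 -> lo=[7, 23, 23] (size 3, max 23) hi=[24, 24, 40] (size 3, min 24) -> median=23.5
Step 7: insert 49 -> lo=[7, 23, 23, 24] (size 4, max 24) hi=[24, 40, 49] (size 3, min 24) -> median=24
Step 8: insert 25 -> lo=[7, 23, 23, 24] (size 4, max 24) hi=[24, 25, 40, 49] (size 4, min 24) -> median=24
Step 9: insert 26 -> lo=[7, 23, 23, 24, 24] (size 5, max 24) hi=[25, 26, 40, 49] (size 4, min 25) -> median=24
Step 10: insert 28 -> lo=[7, 23, 23, 24, 24] (size 5, max 24) hi=[25, 26, 28, 40, 49] (size 5, min 25) -> median=24.5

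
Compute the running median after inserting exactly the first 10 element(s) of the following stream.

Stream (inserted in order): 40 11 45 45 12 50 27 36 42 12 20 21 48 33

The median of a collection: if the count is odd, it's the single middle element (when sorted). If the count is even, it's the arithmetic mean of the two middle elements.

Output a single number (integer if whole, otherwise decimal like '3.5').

Step 1: insert 40 -> lo=[40] (size 1, max 40) hi=[] (size 0) -> median=40
Step 2: insert 11 -> lo=[11] (size 1, max 11) hi=[40] (size 1, min 40) -> median=25.5
Step 3: insert 45 -> lo=[11, 40] (size 2, max 40) hi=[45] (size 1, min 45) -> median=40
Step 4: insert 45 -> lo=[11, 40] (size 2, max 40) hi=[45, 45] (size 2, min 45) -> median=42.5
Step 5: insert 12 -> lo=[11, 12, 40] (size 3, max 40) hi=[45, 45] (size 2, min 45) -> median=40
Step 6: insert 50 -> lo=[11, 12, 40] (size 3, max 40) hi=[45, 45, 50] (size 3, min 45) -> median=42.5
Step 7: insert 27 -> lo=[11, 12, 27, 40] (size 4, max 40) hi=[45, 45, 50] (size 3, min 45) -> median=40
Step 8: insert 36 -> lo=[11, 12, 27, 36] (size 4, max 36) hi=[40, 45, 45, 50] (size 4, min 40) -> median=38
Step 9: insert 42 -> lo=[11, 12, 27, 36, 40] (size 5, max 40) hi=[42, 45, 45, 50] (size 4, min 42) -> median=40
Step 10: insert 12 -> lo=[11, 12, 12, 27, 36] (size 5, max 36) hi=[40, 42, 45, 45, 50] (size 5, min 40) -> median=38

Answer: 38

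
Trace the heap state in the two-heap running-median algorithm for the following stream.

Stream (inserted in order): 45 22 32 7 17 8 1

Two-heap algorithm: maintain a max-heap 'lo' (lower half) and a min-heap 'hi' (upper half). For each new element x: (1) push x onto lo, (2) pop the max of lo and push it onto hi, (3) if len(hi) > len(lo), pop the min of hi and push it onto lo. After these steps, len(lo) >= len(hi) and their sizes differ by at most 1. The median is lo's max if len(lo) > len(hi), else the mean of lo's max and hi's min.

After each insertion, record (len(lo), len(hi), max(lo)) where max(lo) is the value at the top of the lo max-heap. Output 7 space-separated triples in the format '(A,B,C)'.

Answer: (1,0,45) (1,1,22) (2,1,32) (2,2,22) (3,2,22) (3,3,17) (4,3,17)

Derivation:
Step 1: insert 45 -> lo=[45] hi=[] -> (len(lo)=1, len(hi)=0, max(lo)=45)
Step 2: insert 22 -> lo=[22] hi=[45] -> (len(lo)=1, len(hi)=1, max(lo)=22)
Step 3: insert 32 -> lo=[22, 32] hi=[45] -> (len(lo)=2, len(hi)=1, max(lo)=32)
Step 4: insert 7 -> lo=[7, 22] hi=[32, 45] -> (len(lo)=2, len(hi)=2, max(lo)=22)
Step 5: insert 17 -> lo=[7, 17, 22] hi=[32, 45] -> (len(lo)=3, len(hi)=2, max(lo)=22)
Step 6: insert 8 -> lo=[7, 8, 17] hi=[22, 32, 45] -> (len(lo)=3, len(hi)=3, max(lo)=17)
Step 7: insert 1 -> lo=[1, 7, 8, 17] hi=[22, 32, 45] -> (len(lo)=4, len(hi)=3, max(lo)=17)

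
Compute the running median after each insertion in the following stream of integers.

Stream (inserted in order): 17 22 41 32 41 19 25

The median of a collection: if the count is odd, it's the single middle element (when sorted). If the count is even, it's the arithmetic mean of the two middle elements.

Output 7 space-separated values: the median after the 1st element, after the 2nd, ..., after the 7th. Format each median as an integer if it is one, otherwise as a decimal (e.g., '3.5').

Answer: 17 19.5 22 27 32 27 25

Derivation:
Step 1: insert 17 -> lo=[17] (size 1, max 17) hi=[] (size 0) -> median=17
Step 2: insert 22 -> lo=[17] (size 1, max 17) hi=[22] (size 1, min 22) -> median=19.5
Step 3: insert 41 -> lo=[17, 22] (size 2, max 22) hi=[41] (size 1, min 41) -> median=22
Step 4: insert 32 -> lo=[17, 22] (size 2, max 22) hi=[32, 41] (size 2, min 32) -> median=27
Step 5: insert 41 -> lo=[17, 22, 32] (size 3, max 32) hi=[41, 41] (size 2, min 41) -> median=32
Step 6: insert 19 -> lo=[17, 19, 22] (size 3, max 22) hi=[32, 41, 41] (size 3, min 32) -> median=27
Step 7: insert 25 -> lo=[17, 19, 22, 25] (size 4, max 25) hi=[32, 41, 41] (size 3, min 32) -> median=25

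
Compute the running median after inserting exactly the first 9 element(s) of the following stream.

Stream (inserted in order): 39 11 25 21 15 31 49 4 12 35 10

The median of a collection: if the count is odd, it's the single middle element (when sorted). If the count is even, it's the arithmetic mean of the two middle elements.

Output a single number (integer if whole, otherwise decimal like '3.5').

Answer: 21

Derivation:
Step 1: insert 39 -> lo=[39] (size 1, max 39) hi=[] (size 0) -> median=39
Step 2: insert 11 -> lo=[11] (size 1, max 11) hi=[39] (size 1, min 39) -> median=25
Step 3: insert 25 -> lo=[11, 25] (size 2, max 25) hi=[39] (size 1, min 39) -> median=25
Step 4: insert 21 -> lo=[11, 21] (size 2, max 21) hi=[25, 39] (size 2, min 25) -> median=23
Step 5: insert 15 -> lo=[11, 15, 21] (size 3, max 21) hi=[25, 39] (size 2, min 25) -> median=21
Step 6: insert 31 -> lo=[11, 15, 21] (size 3, max 21) hi=[25, 31, 39] (size 3, min 25) -> median=23
Step 7: insert 49 -> lo=[11, 15, 21, 25] (size 4, max 25) hi=[31, 39, 49] (size 3, min 31) -> median=25
Step 8: insert 4 -> lo=[4, 11, 15, 21] (size 4, max 21) hi=[25, 31, 39, 49] (size 4, min 25) -> median=23
Step 9: insert 12 -> lo=[4, 11, 12, 15, 21] (size 5, max 21) hi=[25, 31, 39, 49] (size 4, min 25) -> median=21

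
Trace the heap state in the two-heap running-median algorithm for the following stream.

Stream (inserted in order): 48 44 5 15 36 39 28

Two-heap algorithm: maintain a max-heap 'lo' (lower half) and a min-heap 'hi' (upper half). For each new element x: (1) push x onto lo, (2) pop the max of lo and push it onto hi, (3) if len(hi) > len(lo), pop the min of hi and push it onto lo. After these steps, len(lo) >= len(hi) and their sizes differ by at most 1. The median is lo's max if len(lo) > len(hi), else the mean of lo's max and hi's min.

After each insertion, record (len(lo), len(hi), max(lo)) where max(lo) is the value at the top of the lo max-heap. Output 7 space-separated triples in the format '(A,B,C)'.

Step 1: insert 48 -> lo=[48] hi=[] -> (len(lo)=1, len(hi)=0, max(lo)=48)
Step 2: insert 44 -> lo=[44] hi=[48] -> (len(lo)=1, len(hi)=1, max(lo)=44)
Step 3: insert 5 -> lo=[5, 44] hi=[48] -> (len(lo)=2, len(hi)=1, max(lo)=44)
Step 4: insert 15 -> lo=[5, 15] hi=[44, 48] -> (len(lo)=2, len(hi)=2, max(lo)=15)
Step 5: insert 36 -> lo=[5, 15, 36] hi=[44, 48] -> (len(lo)=3, len(hi)=2, max(lo)=36)
Step 6: insert 39 -> lo=[5, 15, 36] hi=[39, 44, 48] -> (len(lo)=3, len(hi)=3, max(lo)=36)
Step 7: insert 28 -> lo=[5, 15, 28, 36] hi=[39, 44, 48] -> (len(lo)=4, len(hi)=3, max(lo)=36)

Answer: (1,0,48) (1,1,44) (2,1,44) (2,2,15) (3,2,36) (3,3,36) (4,3,36)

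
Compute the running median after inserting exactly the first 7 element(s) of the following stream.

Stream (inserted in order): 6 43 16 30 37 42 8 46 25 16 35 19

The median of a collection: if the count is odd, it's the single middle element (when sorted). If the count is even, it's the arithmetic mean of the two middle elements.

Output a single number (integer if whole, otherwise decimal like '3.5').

Answer: 30

Derivation:
Step 1: insert 6 -> lo=[6] (size 1, max 6) hi=[] (size 0) -> median=6
Step 2: insert 43 -> lo=[6] (size 1, max 6) hi=[43] (size 1, min 43) -> median=24.5
Step 3: insert 16 -> lo=[6, 16] (size 2, max 16) hi=[43] (size 1, min 43) -> median=16
Step 4: insert 30 -> lo=[6, 16] (size 2, max 16) hi=[30, 43] (size 2, min 30) -> median=23
Step 5: insert 37 -> lo=[6, 16, 30] (size 3, max 30) hi=[37, 43] (size 2, min 37) -> median=30
Step 6: insert 42 -> lo=[6, 16, 30] (size 3, max 30) hi=[37, 42, 43] (size 3, min 37) -> median=33.5
Step 7: insert 8 -> lo=[6, 8, 16, 30] (size 4, max 30) hi=[37, 42, 43] (size 3, min 37) -> median=30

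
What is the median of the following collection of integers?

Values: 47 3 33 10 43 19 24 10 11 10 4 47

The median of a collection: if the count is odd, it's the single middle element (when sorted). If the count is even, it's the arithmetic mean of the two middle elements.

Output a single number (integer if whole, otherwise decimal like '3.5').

Answer: 15

Derivation:
Step 1: insert 47 -> lo=[47] (size 1, max 47) hi=[] (size 0) -> median=47
Step 2: insert 3 -> lo=[3] (size 1, max 3) hi=[47] (size 1, min 47) -> median=25
Step 3: insert 33 -> lo=[3, 33] (size 2, max 33) hi=[47] (size 1, min 47) -> median=33
Step 4: insert 10 -> lo=[3, 10] (size 2, max 10) hi=[33, 47] (size 2, min 33) -> median=21.5
Step 5: insert 43 -> lo=[3, 10, 33] (size 3, max 33) hi=[43, 47] (size 2, min 43) -> median=33
Step 6: insert 19 -> lo=[3, 10, 19] (size 3, max 19) hi=[33, 43, 47] (size 3, min 33) -> median=26
Step 7: insert 24 -> lo=[3, 10, 19, 24] (size 4, max 24) hi=[33, 43, 47] (size 3, min 33) -> median=24
Step 8: insert 10 -> lo=[3, 10, 10, 19] (size 4, max 19) hi=[24, 33, 43, 47] (size 4, min 24) -> median=21.5
Step 9: insert 11 -> lo=[3, 10, 10, 11, 19] (size 5, max 19) hi=[24, 33, 43, 47] (size 4, min 24) -> median=19
Step 10: insert 10 -> lo=[3, 10, 10, 10, 11] (size 5, max 11) hi=[19, 24, 33, 43, 47] (size 5, min 19) -> median=15
Step 11: insert 4 -> lo=[3, 4, 10, 10, 10, 11] (size 6, max 11) hi=[19, 24, 33, 43, 47] (size 5, min 19) -> median=11
Step 12: insert 47 -> lo=[3, 4, 10, 10, 10, 11] (size 6, max 11) hi=[19, 24, 33, 43, 47, 47] (size 6, min 19) -> median=15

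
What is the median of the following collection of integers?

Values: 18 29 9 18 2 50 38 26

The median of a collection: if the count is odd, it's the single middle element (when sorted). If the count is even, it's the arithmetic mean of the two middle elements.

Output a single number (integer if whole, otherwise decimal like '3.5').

Answer: 22

Derivation:
Step 1: insert 18 -> lo=[18] (size 1, max 18) hi=[] (size 0) -> median=18
Step 2: insert 29 -> lo=[18] (size 1, max 18) hi=[29] (size 1, min 29) -> median=23.5
Step 3: insert 9 -> lo=[9, 18] (size 2, max 18) hi=[29] (size 1, min 29) -> median=18
Step 4: insert 18 -> lo=[9, 18] (size 2, max 18) hi=[18, 29] (size 2, min 18) -> median=18
Step 5: insert 2 -> lo=[2, 9, 18] (size 3, max 18) hi=[18, 29] (size 2, min 18) -> median=18
Step 6: insert 50 -> lo=[2, 9, 18] (size 3, max 18) hi=[18, 29, 50] (size 3, min 18) -> median=18
Step 7: insert 38 -> lo=[2, 9, 18, 18] (size 4, max 18) hi=[29, 38, 50] (size 3, min 29) -> median=18
Step 8: insert 26 -> lo=[2, 9, 18, 18] (size 4, max 18) hi=[26, 29, 38, 50] (size 4, min 26) -> median=22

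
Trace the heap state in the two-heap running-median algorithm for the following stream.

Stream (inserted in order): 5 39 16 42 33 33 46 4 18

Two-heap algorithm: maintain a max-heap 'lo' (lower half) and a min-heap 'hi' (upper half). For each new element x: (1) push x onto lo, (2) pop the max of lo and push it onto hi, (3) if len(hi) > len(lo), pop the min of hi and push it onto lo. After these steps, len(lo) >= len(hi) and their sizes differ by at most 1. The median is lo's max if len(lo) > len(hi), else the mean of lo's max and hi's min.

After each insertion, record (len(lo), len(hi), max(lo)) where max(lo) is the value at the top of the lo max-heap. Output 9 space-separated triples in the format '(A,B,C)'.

Step 1: insert 5 -> lo=[5] hi=[] -> (len(lo)=1, len(hi)=0, max(lo)=5)
Step 2: insert 39 -> lo=[5] hi=[39] -> (len(lo)=1, len(hi)=1, max(lo)=5)
Step 3: insert 16 -> lo=[5, 16] hi=[39] -> (len(lo)=2, len(hi)=1, max(lo)=16)
Step 4: insert 42 -> lo=[5, 16] hi=[39, 42] -> (len(lo)=2, len(hi)=2, max(lo)=16)
Step 5: insert 33 -> lo=[5, 16, 33] hi=[39, 42] -> (len(lo)=3, len(hi)=2, max(lo)=33)
Step 6: insert 33 -> lo=[5, 16, 33] hi=[33, 39, 42] -> (len(lo)=3, len(hi)=3, max(lo)=33)
Step 7: insert 46 -> lo=[5, 16, 33, 33] hi=[39, 42, 46] -> (len(lo)=4, len(hi)=3, max(lo)=33)
Step 8: insert 4 -> lo=[4, 5, 16, 33] hi=[33, 39, 42, 46] -> (len(lo)=4, len(hi)=4, max(lo)=33)
Step 9: insert 18 -> lo=[4, 5, 16, 18, 33] hi=[33, 39, 42, 46] -> (len(lo)=5, len(hi)=4, max(lo)=33)

Answer: (1,0,5) (1,1,5) (2,1,16) (2,2,16) (3,2,33) (3,3,33) (4,3,33) (4,4,33) (5,4,33)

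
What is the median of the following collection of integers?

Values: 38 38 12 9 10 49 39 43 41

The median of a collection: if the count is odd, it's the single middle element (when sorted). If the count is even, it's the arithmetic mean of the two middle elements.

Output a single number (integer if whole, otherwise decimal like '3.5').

Answer: 38

Derivation:
Step 1: insert 38 -> lo=[38] (size 1, max 38) hi=[] (size 0) -> median=38
Step 2: insert 38 -> lo=[38] (size 1, max 38) hi=[38] (size 1, min 38) -> median=38
Step 3: insert 12 -> lo=[12, 38] (size 2, max 38) hi=[38] (size 1, min 38) -> median=38
Step 4: insert 9 -> lo=[9, 12] (size 2, max 12) hi=[38, 38] (size 2, min 38) -> median=25
Step 5: insert 10 -> lo=[9, 10, 12] (size 3, max 12) hi=[38, 38] (size 2, min 38) -> median=12
Step 6: insert 49 -> lo=[9, 10, 12] (size 3, max 12) hi=[38, 38, 49] (size 3, min 38) -> median=25
Step 7: insert 39 -> lo=[9, 10, 12, 38] (size 4, max 38) hi=[38, 39, 49] (size 3, min 38) -> median=38
Step 8: insert 43 -> lo=[9, 10, 12, 38] (size 4, max 38) hi=[38, 39, 43, 49] (size 4, min 38) -> median=38
Step 9: insert 41 -> lo=[9, 10, 12, 38, 38] (size 5, max 38) hi=[39, 41, 43, 49] (size 4, min 39) -> median=38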